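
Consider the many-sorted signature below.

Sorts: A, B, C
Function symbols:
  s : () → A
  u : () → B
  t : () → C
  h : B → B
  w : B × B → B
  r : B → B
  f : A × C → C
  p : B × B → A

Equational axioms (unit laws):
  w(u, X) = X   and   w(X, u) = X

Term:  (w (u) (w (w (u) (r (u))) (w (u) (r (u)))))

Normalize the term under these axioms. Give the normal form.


normal form = (w (r (u)) (r (u)))

1. (w (u) (w (w (u) (r (u))) (w (u) (r (u)))))  →  (w (w (u) (r (u))) (w (u) (r (u))))
2. (w (w (u) (r (u))) (w (u) (r (u))))  →  (w (r (u)) (w (u) (r (u))))
3. (w (r (u)) (w (u) (r (u))))  →  (w (r (u)) (r (u)))


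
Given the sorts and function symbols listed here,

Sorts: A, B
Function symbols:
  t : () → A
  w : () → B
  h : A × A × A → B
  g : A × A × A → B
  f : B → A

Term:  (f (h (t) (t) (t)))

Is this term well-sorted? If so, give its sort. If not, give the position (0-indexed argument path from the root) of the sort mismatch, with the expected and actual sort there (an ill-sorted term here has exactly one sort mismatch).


    (t) : A
    (t) : A
    (t) : A
  (h (t) (t) (t)) : B
(f (h (t) (t) (t))) : A

well-sorted; sort = A


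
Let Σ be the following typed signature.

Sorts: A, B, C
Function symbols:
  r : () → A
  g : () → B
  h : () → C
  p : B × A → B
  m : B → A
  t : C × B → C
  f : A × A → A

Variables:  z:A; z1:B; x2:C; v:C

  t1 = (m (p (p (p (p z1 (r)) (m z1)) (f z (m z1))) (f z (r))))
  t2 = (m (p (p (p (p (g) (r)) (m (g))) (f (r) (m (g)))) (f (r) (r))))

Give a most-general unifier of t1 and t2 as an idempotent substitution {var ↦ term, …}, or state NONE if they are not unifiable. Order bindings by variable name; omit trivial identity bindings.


{z ↦ (r), z1 ↦ (g)}


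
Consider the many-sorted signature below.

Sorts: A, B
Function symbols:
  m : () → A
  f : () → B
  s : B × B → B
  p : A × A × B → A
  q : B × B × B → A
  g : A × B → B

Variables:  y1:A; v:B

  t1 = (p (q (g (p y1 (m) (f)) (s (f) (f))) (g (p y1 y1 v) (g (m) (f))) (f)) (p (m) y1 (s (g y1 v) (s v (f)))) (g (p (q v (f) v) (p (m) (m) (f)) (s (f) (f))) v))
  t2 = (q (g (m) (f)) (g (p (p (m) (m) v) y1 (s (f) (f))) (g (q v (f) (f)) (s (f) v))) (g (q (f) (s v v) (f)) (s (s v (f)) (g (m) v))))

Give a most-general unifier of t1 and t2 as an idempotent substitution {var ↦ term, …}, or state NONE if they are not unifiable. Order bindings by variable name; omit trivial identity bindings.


NONE (not unifiable)

head clash or occurs-check failure — not unifiable


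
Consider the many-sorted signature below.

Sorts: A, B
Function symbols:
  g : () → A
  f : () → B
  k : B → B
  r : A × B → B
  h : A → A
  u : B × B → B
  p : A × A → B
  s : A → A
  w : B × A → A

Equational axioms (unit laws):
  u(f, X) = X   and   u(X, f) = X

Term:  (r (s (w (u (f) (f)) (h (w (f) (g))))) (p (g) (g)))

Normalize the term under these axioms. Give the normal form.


normal form = (r (s (w (f) (h (w (f) (g))))) (p (g) (g)))

1. (r (s (w (u (f) (f)) (h (w (f) (g))))) (p (g) (g)))  →  (r (s (w (f) (h (w (f) (g))))) (p (g) (g)))


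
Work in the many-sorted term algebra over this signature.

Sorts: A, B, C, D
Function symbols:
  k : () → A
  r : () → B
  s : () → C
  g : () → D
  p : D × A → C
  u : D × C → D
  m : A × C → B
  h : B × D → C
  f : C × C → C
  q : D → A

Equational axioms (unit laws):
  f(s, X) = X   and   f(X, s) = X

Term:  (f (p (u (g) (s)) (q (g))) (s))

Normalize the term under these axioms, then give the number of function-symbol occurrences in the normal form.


1. (f (p (u (g) (s)) (q (g))) (s))  →  (p (u (g) (s)) (q (g)))
normal form: (p (u (g) (s)) (q (g)))

size = 6


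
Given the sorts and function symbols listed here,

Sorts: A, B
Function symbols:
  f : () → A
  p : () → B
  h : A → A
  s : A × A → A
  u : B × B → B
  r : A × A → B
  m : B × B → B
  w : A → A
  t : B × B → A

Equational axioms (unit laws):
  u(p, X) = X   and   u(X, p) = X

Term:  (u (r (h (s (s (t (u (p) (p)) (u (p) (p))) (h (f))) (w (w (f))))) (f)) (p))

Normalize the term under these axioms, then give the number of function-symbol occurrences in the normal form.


size = 13

1. (u (r (h (s (s (t (u (p) (p)) (u (p) (p))) (h (f))) (w (w (f))))) (f)) (p))  →  (r (h (s (s (t (u (p) (p)) (u (p) (p))) (h (f))) (w (w (f))))) (f))
2. (r (h (s (s (t (u (p) (p)) (u (p) (p))) (h (f))) (w (w (f))))) (f))  →  (r (h (s (s (t (p) (u (p) (p))) (h (f))) (w (w (f))))) (f))
3. (r (h (s (s (t (p) (u (p) (p))) (h (f))) (w (w (f))))) (f))  →  (r (h (s (s (t (p) (p)) (h (f))) (w (w (f))))) (f))
normal form: (r (h (s (s (t (p) (p)) (h (f))) (w (w (f))))) (f))


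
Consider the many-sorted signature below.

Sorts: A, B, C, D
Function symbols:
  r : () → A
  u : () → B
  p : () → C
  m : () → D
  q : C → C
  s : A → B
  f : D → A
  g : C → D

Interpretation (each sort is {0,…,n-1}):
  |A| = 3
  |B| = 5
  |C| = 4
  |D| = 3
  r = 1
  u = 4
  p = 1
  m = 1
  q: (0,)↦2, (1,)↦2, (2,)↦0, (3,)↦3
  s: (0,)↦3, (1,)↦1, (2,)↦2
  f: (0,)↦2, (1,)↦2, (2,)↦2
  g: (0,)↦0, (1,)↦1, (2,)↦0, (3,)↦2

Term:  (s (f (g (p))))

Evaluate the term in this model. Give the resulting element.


  p = 1
  (g (p)) = g(1,) = 1
  (f (g (p))) = f(1,) = 2
  (s (f (g (p)))) = s(2,) = 2

value = 2


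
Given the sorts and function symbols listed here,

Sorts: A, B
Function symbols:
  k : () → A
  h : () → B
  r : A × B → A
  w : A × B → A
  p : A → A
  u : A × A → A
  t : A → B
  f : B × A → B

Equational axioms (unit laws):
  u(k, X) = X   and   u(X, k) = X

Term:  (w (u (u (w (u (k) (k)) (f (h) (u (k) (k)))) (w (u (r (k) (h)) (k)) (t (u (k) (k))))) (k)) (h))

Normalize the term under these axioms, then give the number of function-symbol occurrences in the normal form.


1. (w (u (u (w (u (k) (k)) (f (h) (u (k) (k)))) (w (u (r (k) (h)) (k)) (t (u (k) (k))))) (k)) (h))  →  (w (u (w (u (k) (k)) (f (h) (u (k) (k)))) (w (u (r (k) (h)) (k)) (t (u (k) (k))))) (h))
2. (w (u (w (u (k) (k)) (f (h) (u (k) (k)))) (w (u (r (k) (h)) (k)) (t (u (k) (k))))) (h))  →  (w (u (w (k) (f (h) (u (k) (k)))) (w (u (r (k) (h)) (k)) (t (u (k) (k))))) (h))
3. (w (u (w (k) (f (h) (u (k) (k)))) (w (u (r (k) (h)) (k)) (t (u (k) (k))))) (h))  →  (w (u (w (k) (f (h) (k))) (w (u (r (k) (h)) (k)) (t (u (k) (k))))) (h))
4. (w (u (w (k) (f (h) (k))) (w (u (r (k) (h)) (k)) (t (u (k) (k))))) (h))  →  (w (u (w (k) (f (h) (k))) (w (r (k) (h)) (t (u (k) (k))))) (h))
5. (w (u (w (k) (f (h) (k))) (w (r (k) (h)) (t (u (k) (k))))) (h))  →  (w (u (w (k) (f (h) (k))) (w (r (k) (h)) (t (k)))) (h))
normal form: (w (u (w (k) (f (h) (k))) (w (r (k) (h)) (t (k)))) (h))

size = 14


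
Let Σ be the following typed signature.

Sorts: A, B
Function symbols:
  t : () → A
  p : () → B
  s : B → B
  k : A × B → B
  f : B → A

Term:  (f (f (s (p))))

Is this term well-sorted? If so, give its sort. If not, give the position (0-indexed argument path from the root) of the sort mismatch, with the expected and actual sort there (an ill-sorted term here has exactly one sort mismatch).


      (p) : B
    (s (p)) : B
  (f (s (p))) : A
(f (f (s (p)))) : ✗ arg 0 at [0] has sort A, expected B

ill-sorted at position [0]: expected B, got A


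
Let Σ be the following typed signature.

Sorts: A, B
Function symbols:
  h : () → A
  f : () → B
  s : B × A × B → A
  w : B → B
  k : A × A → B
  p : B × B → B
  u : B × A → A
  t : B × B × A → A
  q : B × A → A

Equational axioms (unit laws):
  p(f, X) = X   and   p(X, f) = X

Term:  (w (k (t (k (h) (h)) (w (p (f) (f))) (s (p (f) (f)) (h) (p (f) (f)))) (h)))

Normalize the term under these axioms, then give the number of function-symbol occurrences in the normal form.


1. (w (k (t (k (h) (h)) (w (p (f) (f))) (s (p (f) (f)) (h) (p (f) (f)))) (h)))  →  (w (k (t (k (h) (h)) (w (f)) (s (p (f) (f)) (h) (p (f) (f)))) (h)))
2. (w (k (t (k (h) (h)) (w (f)) (s (p (f) (f)) (h) (p (f) (f)))) (h)))  →  (w (k (t (k (h) (h)) (w (f)) (s (f) (h) (p (f) (f)))) (h)))
3. (w (k (t (k (h) (h)) (w (f)) (s (f) (h) (p (f) (f)))) (h)))  →  (w (k (t (k (h) (h)) (w (f)) (s (f) (h) (f))) (h)))
normal form: (w (k (t (k (h) (h)) (w (f)) (s (f) (h) (f))) (h)))

size = 13


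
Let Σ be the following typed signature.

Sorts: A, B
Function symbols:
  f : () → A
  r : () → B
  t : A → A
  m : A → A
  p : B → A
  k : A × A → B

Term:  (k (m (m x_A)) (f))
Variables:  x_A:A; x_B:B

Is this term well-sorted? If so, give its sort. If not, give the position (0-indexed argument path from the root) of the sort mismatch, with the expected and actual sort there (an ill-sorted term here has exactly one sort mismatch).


      x_A : A
    (m x_A) : A
  (m (m x_A)) : A
  (f) : A
(k (m (m x_A)) (f)) : B

well-sorted; sort = B


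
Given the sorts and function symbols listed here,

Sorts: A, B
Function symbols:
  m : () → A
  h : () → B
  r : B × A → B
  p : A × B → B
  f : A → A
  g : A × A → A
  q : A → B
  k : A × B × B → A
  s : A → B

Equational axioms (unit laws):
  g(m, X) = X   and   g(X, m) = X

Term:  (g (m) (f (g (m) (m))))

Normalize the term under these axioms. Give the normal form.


normal form = (f (m))

1. (g (m) (f (g (m) (m))))  →  (f (g (m) (m)))
2. (f (g (m) (m)))  →  (f (m))


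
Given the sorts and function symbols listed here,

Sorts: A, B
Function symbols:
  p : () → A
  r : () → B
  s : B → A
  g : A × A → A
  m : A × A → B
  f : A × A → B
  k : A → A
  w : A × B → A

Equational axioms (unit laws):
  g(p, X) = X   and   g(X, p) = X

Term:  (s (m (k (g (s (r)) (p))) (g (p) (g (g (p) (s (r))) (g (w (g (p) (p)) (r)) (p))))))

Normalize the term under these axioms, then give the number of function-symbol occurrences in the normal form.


1. (s (m (k (g (s (r)) (p))) (g (p) (g (g (p) (s (r))) (g (w (g (p) (p)) (r)) (p))))))  →  (s (m (k (s (r))) (g (p) (g (g (p) (s (r))) (g (w (g (p) (p)) (r)) (p))))))
2. (s (m (k (s (r))) (g (p) (g (g (p) (s (r))) (g (w (g (p) (p)) (r)) (p))))))  →  (s (m (k (s (r))) (g (g (p) (s (r))) (g (w (g (p) (p)) (r)) (p)))))
3. (s (m (k (s (r))) (g (g (p) (s (r))) (g (w (g (p) (p)) (r)) (p)))))  →  (s (m (k (s (r))) (g (s (r)) (g (w (g (p) (p)) (r)) (p)))))
4. (s (m (k (s (r))) (g (s (r)) (g (w (g (p) (p)) (r)) (p)))))  →  (s (m (k (s (r))) (g (s (r)) (w (g (p) (p)) (r)))))
5. (s (m (k (s (r))) (g (s (r)) (w (g (p) (p)) (r)))))  →  (s (m (k (s (r))) (g (s (r)) (w (p) (r)))))
normal form: (s (m (k (s (r))) (g (s (r)) (w (p) (r)))))

size = 11


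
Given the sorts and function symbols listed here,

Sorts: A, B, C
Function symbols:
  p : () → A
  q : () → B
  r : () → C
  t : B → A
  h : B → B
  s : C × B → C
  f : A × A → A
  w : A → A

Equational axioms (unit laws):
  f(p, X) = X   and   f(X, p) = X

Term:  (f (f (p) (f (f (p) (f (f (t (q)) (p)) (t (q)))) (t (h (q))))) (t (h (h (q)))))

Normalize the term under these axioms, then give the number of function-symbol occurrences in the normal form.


1. (f (f (p) (f (f (p) (f (f (t (q)) (p)) (t (q)))) (t (h (q))))) (t (h (h (q)))))  →  (f (f (f (p) (f (f (t (q)) (p)) (t (q)))) (t (h (q)))) (t (h (h (q)))))
2. (f (f (f (p) (f (f (t (q)) (p)) (t (q)))) (t (h (q)))) (t (h (h (q)))))  →  (f (f (f (f (t (q)) (p)) (t (q))) (t (h (q)))) (t (h (h (q)))))
3. (f (f (f (f (t (q)) (p)) (t (q))) (t (h (q)))) (t (h (h (q)))))  →  (f (f (f (t (q)) (t (q))) (t (h (q)))) (t (h (h (q)))))
normal form: (f (f (f (t (q)) (t (q))) (t (h (q)))) (t (h (h (q)))))

size = 14


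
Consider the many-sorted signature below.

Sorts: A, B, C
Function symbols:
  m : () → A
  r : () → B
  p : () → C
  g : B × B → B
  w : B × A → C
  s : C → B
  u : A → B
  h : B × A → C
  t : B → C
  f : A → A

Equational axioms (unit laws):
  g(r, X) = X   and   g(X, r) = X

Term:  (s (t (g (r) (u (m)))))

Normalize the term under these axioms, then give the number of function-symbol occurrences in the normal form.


1. (s (t (g (r) (u (m)))))  →  (s (t (u (m))))
normal form: (s (t (u (m))))

size = 4


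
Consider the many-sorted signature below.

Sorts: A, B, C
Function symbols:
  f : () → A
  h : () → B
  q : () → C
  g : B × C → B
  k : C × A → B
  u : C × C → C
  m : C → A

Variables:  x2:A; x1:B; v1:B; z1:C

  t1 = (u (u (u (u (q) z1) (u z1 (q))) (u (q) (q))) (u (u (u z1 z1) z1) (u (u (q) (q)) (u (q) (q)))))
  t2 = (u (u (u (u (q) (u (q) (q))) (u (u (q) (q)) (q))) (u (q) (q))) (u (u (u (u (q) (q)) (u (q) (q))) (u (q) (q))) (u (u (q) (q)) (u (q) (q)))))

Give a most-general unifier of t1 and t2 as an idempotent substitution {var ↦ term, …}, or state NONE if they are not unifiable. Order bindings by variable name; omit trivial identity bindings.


{z1 ↦ (u (q) (q))}


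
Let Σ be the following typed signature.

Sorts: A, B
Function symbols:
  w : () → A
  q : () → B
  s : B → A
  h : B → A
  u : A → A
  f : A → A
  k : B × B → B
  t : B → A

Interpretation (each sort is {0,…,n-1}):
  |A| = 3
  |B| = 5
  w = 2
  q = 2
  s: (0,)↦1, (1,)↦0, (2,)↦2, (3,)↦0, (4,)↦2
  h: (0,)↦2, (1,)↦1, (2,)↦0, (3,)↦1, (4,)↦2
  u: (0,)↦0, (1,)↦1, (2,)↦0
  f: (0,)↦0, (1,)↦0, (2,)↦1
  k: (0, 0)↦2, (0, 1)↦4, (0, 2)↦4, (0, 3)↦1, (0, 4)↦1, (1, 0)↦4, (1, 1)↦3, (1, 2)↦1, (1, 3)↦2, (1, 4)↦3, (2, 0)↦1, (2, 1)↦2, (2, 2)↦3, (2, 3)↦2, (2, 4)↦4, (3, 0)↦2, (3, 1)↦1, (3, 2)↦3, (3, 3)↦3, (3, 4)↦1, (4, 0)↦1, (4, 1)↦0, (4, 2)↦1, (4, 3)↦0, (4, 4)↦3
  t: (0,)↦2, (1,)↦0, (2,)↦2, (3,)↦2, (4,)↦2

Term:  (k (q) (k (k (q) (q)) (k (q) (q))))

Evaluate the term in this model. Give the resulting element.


value = 2

  q = 2
  q = 2
  q = 2
  (k (q) (q)) = k(2, 2) = 3
  q = 2
  q = 2
  (k (q) (q)) = k(2, 2) = 3
  (k (k (q) (q)) (k (q) (q))) = k(3, 3) = 3
  (k (q) (k (k (q) (q)) (k (q) (q)))) = k(2, 3) = 2


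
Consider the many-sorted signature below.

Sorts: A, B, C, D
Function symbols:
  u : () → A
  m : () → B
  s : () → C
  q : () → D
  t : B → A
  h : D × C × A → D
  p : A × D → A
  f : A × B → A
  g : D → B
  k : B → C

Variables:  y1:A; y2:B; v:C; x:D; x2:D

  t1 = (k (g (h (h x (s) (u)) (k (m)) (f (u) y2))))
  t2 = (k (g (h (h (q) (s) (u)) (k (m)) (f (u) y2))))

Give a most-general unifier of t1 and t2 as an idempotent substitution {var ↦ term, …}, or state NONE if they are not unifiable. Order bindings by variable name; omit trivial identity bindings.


{x ↦ (q)}


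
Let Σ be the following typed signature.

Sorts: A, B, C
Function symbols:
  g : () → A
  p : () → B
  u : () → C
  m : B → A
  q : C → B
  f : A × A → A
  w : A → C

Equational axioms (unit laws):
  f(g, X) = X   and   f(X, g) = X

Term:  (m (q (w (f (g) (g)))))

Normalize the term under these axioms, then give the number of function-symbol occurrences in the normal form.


1. (m (q (w (f (g) (g)))))  →  (m (q (w (g))))
normal form: (m (q (w (g))))

size = 4


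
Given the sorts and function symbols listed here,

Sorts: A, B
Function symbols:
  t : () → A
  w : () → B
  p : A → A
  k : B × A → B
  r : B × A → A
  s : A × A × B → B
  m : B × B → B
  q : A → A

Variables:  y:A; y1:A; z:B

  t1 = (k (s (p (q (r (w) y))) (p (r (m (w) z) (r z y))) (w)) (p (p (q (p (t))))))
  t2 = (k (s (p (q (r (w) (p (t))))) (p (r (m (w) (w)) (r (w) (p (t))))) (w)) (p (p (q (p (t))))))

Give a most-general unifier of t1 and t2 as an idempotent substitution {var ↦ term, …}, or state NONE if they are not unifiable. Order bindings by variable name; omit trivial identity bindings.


{y ↦ (p (t)), z ↦ (w)}


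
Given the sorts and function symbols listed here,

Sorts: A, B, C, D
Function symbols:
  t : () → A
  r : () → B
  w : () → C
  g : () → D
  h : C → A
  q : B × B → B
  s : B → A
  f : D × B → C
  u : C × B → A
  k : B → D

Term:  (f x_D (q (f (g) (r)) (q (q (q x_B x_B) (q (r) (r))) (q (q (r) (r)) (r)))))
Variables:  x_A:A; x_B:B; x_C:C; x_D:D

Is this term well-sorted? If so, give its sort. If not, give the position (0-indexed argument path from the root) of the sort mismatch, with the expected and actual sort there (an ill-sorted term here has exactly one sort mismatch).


ill-sorted at position [1, 0]: expected B, got C

  x_D : D
      (g) : D
      (r) : B
    (f (g) (r)) : C
          x_B : B
          x_B : B
        (q x_B x_B) : B
          (r) : B
          (r) : B
        (q (r) (r)) : B
      (q (q x_B x_B) (q (r) (r))) : B
          (r) : B
          (r) : B
        (q (r) (r)) : B
        (r) : B
      (q (q (r) (r)) (r)) : B
    (q (q (q x_B x_B) (q (r) (r))) (q (q (r) (r)) (r))) : B
  (q (f (g) (r)) (q (q (q x_B x_B) (q (r) (r))) (q (q (r) (r)) (r)))) : ✗ arg 0 at [1, 0] has sort C, expected B


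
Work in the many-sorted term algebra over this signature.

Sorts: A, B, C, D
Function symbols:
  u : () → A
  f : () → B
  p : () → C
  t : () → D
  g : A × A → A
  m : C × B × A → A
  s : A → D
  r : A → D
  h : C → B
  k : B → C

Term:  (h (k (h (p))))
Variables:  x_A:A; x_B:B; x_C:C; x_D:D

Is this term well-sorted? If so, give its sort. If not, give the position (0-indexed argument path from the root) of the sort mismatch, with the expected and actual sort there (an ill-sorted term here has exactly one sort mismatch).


      (p) : C
    (h (p)) : B
  (k (h (p))) : C
(h (k (h (p)))) : B

well-sorted; sort = B


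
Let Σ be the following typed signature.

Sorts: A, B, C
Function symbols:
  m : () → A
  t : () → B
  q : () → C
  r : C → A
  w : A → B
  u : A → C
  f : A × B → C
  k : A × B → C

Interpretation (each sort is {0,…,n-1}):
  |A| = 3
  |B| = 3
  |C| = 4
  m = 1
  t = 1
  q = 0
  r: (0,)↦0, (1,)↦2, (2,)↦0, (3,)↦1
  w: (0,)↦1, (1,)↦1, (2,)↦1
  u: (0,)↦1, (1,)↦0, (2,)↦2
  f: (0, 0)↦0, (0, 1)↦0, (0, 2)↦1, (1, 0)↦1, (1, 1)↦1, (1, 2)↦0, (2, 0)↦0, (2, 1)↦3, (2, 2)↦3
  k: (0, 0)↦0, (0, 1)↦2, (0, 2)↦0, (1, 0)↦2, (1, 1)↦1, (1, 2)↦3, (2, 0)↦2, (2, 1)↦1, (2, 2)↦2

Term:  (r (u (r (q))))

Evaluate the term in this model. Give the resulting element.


  q = 0
  (r (q)) = r(0,) = 0
  (u (r (q))) = u(0,) = 1
  (r (u (r (q)))) = r(1,) = 2

value = 2


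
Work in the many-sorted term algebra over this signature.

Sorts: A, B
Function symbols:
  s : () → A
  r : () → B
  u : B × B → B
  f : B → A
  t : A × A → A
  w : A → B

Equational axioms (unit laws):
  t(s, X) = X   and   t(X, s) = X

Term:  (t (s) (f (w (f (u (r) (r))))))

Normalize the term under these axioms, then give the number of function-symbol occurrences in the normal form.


size = 6

1. (t (s) (f (w (f (u (r) (r))))))  →  (f (w (f (u (r) (r)))))
normal form: (f (w (f (u (r) (r)))))


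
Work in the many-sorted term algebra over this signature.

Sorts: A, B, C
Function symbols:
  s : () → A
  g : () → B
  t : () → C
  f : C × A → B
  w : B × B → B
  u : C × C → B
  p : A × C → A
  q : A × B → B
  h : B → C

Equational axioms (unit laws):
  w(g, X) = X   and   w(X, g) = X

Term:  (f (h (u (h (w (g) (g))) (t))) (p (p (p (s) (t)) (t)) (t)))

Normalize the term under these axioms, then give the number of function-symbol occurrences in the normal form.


1. (f (h (u (h (w (g) (g))) (t))) (p (p (p (s) (t)) (t)) (t)))  →  (f (h (u (h (g)) (t))) (p (p (p (s) (t)) (t)) (t)))
normal form: (f (h (u (h (g)) (t))) (p (p (p (s) (t)) (t)) (t)))

size = 13


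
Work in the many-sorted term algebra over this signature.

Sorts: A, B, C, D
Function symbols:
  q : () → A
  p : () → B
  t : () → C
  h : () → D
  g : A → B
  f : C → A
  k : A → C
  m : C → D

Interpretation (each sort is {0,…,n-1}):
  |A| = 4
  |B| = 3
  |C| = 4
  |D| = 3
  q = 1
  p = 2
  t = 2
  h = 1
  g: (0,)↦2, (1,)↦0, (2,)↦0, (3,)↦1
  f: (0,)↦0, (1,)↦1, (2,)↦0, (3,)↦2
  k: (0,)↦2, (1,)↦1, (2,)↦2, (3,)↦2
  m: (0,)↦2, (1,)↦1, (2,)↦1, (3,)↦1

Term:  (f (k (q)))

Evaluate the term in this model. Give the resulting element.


  q = 1
  (k (q)) = k(1,) = 1
  (f (k (q))) = f(1,) = 1

value = 1


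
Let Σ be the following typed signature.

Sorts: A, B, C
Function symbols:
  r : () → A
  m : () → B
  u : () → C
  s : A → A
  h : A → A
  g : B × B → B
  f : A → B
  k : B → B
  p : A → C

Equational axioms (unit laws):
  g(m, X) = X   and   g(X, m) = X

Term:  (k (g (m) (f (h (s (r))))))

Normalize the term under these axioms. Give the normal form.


normal form = (k (f (h (s (r)))))

1. (k (g (m) (f (h (s (r))))))  →  (k (f (h (s (r)))))


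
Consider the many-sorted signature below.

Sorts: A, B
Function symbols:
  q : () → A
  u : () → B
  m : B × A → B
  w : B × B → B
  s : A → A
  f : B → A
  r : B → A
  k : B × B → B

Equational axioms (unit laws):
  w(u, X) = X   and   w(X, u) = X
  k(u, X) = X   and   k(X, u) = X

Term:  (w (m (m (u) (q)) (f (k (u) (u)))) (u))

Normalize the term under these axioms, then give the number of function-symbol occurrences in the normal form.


1. (w (m (m (u) (q)) (f (k (u) (u)))) (u))  →  (m (m (u) (q)) (f (k (u) (u))))
2. (m (m (u) (q)) (f (k (u) (u))))  →  (m (m (u) (q)) (f (u)))
normal form: (m (m (u) (q)) (f (u)))

size = 6


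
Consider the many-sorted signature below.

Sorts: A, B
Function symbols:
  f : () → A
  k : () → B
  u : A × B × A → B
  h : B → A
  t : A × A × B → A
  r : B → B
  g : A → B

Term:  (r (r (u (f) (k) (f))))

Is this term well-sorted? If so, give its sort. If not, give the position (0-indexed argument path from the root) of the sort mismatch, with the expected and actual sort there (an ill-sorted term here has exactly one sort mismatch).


well-sorted; sort = B

      (f) : A
      (k) : B
      (f) : A
    (u (f) (k) (f)) : B
  (r (u (f) (k) (f))) : B
(r (r (u (f) (k) (f)))) : B


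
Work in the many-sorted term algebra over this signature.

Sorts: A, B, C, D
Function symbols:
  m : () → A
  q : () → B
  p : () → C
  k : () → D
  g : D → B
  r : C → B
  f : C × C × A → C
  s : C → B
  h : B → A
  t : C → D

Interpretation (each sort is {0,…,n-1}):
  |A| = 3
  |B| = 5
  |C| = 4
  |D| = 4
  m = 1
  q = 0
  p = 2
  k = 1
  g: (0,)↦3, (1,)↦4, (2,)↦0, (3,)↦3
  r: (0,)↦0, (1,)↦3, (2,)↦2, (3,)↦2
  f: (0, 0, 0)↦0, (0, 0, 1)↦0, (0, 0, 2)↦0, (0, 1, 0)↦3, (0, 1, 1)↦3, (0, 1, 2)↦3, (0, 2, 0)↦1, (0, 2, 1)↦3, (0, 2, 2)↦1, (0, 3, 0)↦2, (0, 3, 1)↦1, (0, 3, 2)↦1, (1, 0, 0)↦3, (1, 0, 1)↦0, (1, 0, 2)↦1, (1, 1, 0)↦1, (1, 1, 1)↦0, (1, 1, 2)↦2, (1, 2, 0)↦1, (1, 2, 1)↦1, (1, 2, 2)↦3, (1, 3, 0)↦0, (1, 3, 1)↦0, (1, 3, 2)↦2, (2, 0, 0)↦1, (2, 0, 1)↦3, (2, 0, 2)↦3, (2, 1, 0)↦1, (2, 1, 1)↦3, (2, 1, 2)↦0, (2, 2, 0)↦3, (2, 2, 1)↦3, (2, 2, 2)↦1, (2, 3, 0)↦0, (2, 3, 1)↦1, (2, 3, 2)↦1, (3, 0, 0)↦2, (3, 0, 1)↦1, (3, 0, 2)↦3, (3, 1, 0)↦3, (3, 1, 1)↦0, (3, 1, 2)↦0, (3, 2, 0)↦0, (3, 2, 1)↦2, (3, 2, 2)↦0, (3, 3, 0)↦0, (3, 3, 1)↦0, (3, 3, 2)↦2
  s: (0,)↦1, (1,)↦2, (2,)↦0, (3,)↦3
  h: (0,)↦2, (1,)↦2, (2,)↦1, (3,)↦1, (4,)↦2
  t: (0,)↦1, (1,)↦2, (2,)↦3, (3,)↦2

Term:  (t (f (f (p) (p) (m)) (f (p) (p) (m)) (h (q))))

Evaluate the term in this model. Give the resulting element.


  p = 2
  p = 2
  m = 1
  (f (p) (p) (m)) = f(2, 2, 1) = 3
  p = 2
  p = 2
  m = 1
  (f (p) (p) (m)) = f(2, 2, 1) = 3
  q = 0
  (h (q)) = h(0,) = 2
  (f (f (p) (p) (m)) (f (p) (p) (m)) (h (q))) = f(3, 3, 2) = 2
  (t (f (f (p) (p) (m)) (f (p) (p) (m)) (h (q)))) = t(2,) = 3

value = 3


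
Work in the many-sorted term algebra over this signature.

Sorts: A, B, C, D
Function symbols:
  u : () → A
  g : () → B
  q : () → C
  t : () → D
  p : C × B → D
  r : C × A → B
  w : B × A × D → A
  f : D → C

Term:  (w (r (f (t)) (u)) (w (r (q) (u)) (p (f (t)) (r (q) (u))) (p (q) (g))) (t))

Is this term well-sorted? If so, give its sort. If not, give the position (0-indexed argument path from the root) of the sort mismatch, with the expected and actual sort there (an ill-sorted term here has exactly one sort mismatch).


      (t) : D
    (f (t)) : C
    (u) : A
  (r (f (t)) (u)) : B
      (q) : C
      (u) : A
    (r (q) (u)) : B
        (t) : D
      (f (t)) : C
        (q) : C
        (u) : A
      (r (q) (u)) : B
    (p (f (t)) (r (q) (u))) : D
      (q) : C
      (g) : B
    (p (q) (g)) : D
  (w (r (q) (u)) (p (f (t)) (r (q) (u))) (p (q) (g))) : ✗ arg 1 at [1, 1] has sort D, expected A
  (t) : D

ill-sorted at position [1, 1]: expected A, got D


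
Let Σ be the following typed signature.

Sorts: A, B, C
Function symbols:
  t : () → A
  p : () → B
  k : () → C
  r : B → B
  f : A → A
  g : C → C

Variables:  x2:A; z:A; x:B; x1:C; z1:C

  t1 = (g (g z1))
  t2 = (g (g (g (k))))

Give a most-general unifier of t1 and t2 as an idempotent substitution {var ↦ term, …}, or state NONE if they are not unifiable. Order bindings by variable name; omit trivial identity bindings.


{z1 ↦ (g (k))}


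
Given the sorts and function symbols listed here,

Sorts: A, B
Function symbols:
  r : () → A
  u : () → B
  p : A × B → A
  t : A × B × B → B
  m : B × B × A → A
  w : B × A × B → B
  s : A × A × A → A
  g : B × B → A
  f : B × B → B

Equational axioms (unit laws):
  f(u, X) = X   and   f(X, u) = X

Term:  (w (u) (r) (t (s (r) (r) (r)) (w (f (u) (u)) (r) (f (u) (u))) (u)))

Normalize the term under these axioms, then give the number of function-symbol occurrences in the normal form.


1. (w (u) (r) (t (s (r) (r) (r)) (w (f (u) (u)) (r) (f (u) (u))) (u)))  →  (w (u) (r) (t (s (r) (r) (r)) (w (u) (r) (f (u) (u))) (u)))
2. (w (u) (r) (t (s (r) (r) (r)) (w (u) (r) (f (u) (u))) (u)))  →  (w (u) (r) (t (s (r) (r) (r)) (w (u) (r) (u)) (u)))
normal form: (w (u) (r) (t (s (r) (r) (r)) (w (u) (r) (u)) (u)))

size = 13


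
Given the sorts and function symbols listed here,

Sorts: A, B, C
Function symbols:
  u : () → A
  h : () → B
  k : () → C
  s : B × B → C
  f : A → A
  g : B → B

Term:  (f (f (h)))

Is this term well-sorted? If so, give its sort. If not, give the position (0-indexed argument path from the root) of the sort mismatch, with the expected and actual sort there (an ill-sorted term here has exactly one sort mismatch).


ill-sorted at position [0, 0]: expected A, got B

    (h) : B
  (f (h)) : ✗ arg 0 at [0, 0] has sort B, expected A


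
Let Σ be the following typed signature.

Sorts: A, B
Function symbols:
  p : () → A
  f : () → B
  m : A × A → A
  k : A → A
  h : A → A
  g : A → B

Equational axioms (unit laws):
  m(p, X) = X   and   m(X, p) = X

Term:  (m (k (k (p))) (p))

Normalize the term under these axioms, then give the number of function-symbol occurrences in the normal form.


1. (m (k (k (p))) (p))  →  (k (k (p)))
normal form: (k (k (p)))

size = 3


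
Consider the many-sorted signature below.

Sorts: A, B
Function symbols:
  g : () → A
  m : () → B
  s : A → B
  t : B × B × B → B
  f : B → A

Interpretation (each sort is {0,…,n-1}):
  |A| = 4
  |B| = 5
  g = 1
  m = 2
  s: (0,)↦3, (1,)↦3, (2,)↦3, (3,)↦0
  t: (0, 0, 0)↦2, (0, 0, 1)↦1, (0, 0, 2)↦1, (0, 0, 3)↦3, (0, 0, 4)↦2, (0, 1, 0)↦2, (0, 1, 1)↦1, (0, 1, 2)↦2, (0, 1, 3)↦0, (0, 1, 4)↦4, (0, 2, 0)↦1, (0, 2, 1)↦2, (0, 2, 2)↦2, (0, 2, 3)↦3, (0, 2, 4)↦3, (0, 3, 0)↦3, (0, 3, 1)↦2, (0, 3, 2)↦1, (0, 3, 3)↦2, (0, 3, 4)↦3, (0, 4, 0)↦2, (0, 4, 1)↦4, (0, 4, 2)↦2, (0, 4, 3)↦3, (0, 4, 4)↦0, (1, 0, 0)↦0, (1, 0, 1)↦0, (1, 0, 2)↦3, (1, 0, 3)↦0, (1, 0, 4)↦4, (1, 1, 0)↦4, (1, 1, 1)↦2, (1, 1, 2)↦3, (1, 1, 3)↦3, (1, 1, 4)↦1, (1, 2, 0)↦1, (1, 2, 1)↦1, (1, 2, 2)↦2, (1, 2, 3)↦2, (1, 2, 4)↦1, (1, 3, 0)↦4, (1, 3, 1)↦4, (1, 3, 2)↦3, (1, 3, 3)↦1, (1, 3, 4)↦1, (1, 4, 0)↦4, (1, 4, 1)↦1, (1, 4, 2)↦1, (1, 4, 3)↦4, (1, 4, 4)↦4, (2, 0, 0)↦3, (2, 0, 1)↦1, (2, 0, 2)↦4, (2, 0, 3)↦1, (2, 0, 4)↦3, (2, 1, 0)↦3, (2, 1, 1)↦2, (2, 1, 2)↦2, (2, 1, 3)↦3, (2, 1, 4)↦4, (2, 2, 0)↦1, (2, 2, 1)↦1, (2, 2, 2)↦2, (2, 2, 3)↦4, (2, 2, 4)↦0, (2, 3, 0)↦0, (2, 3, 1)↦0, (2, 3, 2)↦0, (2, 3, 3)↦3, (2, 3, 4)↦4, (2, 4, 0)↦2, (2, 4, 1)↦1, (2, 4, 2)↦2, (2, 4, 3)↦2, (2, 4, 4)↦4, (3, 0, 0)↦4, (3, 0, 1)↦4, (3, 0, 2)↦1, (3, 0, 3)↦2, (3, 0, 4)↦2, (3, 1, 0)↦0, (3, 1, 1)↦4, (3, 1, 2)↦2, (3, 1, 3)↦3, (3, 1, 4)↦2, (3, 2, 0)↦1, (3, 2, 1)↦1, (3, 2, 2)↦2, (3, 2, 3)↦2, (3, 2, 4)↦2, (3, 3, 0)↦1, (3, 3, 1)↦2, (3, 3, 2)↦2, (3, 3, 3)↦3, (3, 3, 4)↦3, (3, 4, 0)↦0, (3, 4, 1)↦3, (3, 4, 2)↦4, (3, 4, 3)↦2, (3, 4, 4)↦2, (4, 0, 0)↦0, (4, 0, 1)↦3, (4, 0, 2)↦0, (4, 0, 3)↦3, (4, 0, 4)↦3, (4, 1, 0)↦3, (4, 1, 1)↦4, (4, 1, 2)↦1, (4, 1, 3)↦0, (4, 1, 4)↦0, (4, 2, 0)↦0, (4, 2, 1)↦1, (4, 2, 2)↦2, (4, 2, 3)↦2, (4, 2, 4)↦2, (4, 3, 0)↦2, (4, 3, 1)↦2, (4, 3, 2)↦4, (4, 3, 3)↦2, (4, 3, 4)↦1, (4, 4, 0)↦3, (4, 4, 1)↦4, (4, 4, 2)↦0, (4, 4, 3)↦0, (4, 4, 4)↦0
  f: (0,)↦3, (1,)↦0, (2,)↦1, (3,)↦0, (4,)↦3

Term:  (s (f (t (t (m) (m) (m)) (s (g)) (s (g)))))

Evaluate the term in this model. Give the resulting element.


value = 3

  m = 2
  m = 2
  m = 2
  (t (m) (m) (m)) = t(2, 2, 2) = 2
  g = 1
  (s (g)) = s(1,) = 3
  g = 1
  (s (g)) = s(1,) = 3
  (t (t (m) (m) (m)) (s (g)) (s (g))) = t(2, 3, 3) = 3
  (f (t (t (m) (m) (m)) (s (g)) (s (g)))) = f(3,) = 0
  (s (f (t (t (m) (m) (m)) (s (g)) (s (g))))) = s(0,) = 3


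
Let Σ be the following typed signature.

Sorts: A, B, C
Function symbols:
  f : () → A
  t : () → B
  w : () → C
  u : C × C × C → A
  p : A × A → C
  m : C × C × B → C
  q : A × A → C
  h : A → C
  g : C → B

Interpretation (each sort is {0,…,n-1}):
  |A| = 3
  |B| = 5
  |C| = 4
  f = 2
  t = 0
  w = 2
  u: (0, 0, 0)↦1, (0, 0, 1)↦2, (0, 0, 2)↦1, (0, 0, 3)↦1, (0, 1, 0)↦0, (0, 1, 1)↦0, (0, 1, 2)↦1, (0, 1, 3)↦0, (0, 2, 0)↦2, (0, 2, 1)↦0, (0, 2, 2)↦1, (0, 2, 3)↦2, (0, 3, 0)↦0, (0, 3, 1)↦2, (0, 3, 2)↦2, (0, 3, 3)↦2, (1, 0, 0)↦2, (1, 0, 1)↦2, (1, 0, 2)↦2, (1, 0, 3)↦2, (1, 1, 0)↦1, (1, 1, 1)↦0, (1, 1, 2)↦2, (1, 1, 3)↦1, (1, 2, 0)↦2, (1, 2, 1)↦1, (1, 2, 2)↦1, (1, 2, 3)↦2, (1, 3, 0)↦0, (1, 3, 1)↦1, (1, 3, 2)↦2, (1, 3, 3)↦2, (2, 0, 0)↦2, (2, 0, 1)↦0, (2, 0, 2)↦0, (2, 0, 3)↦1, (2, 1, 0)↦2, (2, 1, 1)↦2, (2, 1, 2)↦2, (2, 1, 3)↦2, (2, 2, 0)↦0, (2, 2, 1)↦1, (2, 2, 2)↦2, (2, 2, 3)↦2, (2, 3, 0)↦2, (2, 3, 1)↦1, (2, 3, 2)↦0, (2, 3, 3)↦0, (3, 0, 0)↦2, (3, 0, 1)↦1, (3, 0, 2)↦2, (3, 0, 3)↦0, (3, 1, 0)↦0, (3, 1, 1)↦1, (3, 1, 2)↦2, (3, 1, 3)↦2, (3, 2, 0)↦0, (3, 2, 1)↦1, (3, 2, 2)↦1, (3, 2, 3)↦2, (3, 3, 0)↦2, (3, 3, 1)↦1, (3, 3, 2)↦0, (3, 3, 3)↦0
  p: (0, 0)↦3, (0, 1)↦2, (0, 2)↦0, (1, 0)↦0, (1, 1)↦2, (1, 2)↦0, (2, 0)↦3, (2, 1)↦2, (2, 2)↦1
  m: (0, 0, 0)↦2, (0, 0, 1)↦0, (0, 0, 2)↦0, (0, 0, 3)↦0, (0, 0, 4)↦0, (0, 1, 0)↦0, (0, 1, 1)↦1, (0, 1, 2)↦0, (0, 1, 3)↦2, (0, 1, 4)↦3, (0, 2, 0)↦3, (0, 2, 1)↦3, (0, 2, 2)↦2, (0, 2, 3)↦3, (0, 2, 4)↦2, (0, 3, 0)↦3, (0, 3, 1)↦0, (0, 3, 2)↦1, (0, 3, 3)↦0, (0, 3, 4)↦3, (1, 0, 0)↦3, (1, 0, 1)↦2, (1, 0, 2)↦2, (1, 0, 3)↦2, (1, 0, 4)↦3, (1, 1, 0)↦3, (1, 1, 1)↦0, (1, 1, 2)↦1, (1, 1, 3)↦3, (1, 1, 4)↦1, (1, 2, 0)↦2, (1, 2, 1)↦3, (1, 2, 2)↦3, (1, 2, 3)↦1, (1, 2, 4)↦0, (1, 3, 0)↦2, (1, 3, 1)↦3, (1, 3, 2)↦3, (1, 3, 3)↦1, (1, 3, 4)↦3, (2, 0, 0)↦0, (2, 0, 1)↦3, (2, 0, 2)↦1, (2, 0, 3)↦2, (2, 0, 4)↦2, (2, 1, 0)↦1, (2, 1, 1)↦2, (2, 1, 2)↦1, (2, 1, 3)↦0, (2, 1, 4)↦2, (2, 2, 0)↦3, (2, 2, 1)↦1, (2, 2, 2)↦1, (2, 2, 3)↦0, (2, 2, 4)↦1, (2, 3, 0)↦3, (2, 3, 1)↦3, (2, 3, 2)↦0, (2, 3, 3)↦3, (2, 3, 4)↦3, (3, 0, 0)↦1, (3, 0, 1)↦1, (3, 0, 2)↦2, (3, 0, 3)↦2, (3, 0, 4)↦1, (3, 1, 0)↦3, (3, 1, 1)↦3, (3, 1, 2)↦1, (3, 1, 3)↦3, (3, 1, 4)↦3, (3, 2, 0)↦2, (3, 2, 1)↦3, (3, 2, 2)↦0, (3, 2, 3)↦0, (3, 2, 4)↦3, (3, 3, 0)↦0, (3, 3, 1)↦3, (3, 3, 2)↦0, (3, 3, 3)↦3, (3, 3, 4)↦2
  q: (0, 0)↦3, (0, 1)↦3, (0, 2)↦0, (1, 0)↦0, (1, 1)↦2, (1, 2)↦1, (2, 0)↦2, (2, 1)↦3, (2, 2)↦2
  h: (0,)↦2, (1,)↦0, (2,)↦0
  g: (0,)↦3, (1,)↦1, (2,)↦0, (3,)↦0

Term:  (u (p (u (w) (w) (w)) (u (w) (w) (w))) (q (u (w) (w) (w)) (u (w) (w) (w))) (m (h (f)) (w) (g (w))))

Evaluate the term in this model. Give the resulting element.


value = 2

  w = 2
  w = 2
  w = 2
  (u (w) (w) (w)) = u(2, 2, 2) = 2
  w = 2
  w = 2
  w = 2
  (u (w) (w) (w)) = u(2, 2, 2) = 2
  (p (u (w) (w) (w)) (u (w) (w) (w))) = p(2, 2) = 1
  w = 2
  w = 2
  w = 2
  (u (w) (w) (w)) = u(2, 2, 2) = 2
  w = 2
  w = 2
  w = 2
  (u (w) (w) (w)) = u(2, 2, 2) = 2
  (q (u (w) (w) (w)) (u (w) (w) (w))) = q(2, 2) = 2
  f = 2
  (h (f)) = h(2,) = 0
  w = 2
  w = 2
  (g (w)) = g(2,) = 0
  (m (h (f)) (w) (g (w))) = m(0, 2, 0) = 3
  (u (p (u (w) (w) (w)) (u (w) (w) (w))) (q (u (w) (w) (w)) (u (w) (w) (w))) (m (h (f)) (w) (g (w)))) = u(1, 2, 3) = 2


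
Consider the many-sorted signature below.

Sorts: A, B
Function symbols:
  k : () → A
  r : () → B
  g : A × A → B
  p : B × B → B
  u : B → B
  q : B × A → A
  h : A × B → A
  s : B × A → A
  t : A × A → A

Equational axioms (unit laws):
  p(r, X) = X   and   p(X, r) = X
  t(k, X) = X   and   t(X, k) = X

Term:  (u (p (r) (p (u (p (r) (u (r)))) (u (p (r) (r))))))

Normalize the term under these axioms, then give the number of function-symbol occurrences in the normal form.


size = 7

1. (u (p (r) (p (u (p (r) (u (r)))) (u (p (r) (r))))))  →  (u (p (u (p (r) (u (r)))) (u (p (r) (r)))))
2. (u (p (u (p (r) (u (r)))) (u (p (r) (r)))))  →  (u (p (u (u (r))) (u (p (r) (r)))))
3. (u (p (u (u (r))) (u (p (r) (r)))))  →  (u (p (u (u (r))) (u (r))))
normal form: (u (p (u (u (r))) (u (r))))


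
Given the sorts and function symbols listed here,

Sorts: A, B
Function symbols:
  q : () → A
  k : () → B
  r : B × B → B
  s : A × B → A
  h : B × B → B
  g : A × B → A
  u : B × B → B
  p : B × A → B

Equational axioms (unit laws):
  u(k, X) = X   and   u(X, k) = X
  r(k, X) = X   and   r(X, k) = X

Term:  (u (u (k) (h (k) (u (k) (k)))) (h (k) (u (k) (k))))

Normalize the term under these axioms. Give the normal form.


1. (u (u (k) (h (k) (u (k) (k)))) (h (k) (u (k) (k))))  →  (u (h (k) (u (k) (k))) (h (k) (u (k) (k))))
2. (u (h (k) (u (k) (k))) (h (k) (u (k) (k))))  →  (u (h (k) (k)) (h (k) (u (k) (k))))
3. (u (h (k) (k)) (h (k) (u (k) (k))))  →  (u (h (k) (k)) (h (k) (k)))

normal form = (u (h (k) (k)) (h (k) (k)))


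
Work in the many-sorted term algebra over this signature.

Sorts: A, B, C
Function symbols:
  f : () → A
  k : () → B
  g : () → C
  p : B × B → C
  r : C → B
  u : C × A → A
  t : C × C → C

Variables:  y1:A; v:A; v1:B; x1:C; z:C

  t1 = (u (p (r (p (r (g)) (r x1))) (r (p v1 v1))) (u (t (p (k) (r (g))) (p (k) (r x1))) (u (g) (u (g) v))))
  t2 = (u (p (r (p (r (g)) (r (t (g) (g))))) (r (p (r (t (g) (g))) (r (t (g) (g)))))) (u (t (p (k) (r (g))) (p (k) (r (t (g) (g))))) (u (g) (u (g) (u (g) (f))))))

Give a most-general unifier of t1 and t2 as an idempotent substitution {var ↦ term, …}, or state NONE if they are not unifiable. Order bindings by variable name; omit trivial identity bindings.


{v ↦ (u (g) (f)), v1 ↦ (r (t (g) (g))), x1 ↦ (t (g) (g))}


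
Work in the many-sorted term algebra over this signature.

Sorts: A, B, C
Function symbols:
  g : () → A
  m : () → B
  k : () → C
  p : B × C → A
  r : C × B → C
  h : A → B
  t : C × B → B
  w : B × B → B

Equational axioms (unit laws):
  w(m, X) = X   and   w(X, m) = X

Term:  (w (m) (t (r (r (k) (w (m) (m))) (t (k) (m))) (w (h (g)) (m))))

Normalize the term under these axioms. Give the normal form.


1. (w (m) (t (r (r (k) (w (m) (m))) (t (k) (m))) (w (h (g)) (m))))  →  (t (r (r (k) (w (m) (m))) (t (k) (m))) (w (h (g)) (m)))
2. (t (r (r (k) (w (m) (m))) (t (k) (m))) (w (h (g)) (m)))  →  (t (r (r (k) (m)) (t (k) (m))) (w (h (g)) (m)))
3. (t (r (r (k) (m)) (t (k) (m))) (w (h (g)) (m)))  →  (t (r (r (k) (m)) (t (k) (m))) (h (g)))

normal form = (t (r (r (k) (m)) (t (k) (m))) (h (g)))


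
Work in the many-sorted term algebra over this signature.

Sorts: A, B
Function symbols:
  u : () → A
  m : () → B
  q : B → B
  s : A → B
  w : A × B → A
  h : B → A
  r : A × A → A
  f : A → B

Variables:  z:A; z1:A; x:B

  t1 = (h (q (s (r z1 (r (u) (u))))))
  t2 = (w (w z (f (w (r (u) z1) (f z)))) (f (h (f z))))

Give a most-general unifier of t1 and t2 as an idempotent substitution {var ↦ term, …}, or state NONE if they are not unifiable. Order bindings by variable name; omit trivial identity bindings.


NONE (not unifiable)

head clash or occurs-check failure — not unifiable


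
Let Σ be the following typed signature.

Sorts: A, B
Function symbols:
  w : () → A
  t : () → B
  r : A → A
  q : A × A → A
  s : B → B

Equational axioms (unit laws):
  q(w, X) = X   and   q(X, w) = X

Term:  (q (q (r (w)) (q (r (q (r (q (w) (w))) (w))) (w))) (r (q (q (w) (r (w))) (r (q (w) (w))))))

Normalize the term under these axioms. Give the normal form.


normal form = (q (q (r (w)) (r (r (w)))) (r (q (r (w)) (r (w)))))

1. (q (q (r (w)) (q (r (q (r (q (w) (w))) (w))) (w))) (r (q (q (w) (r (w))) (r (q (w) (w))))))  →  (q (q (r (w)) (r (q (r (q (w) (w))) (w)))) (r (q (q (w) (r (w))) (r (q (w) (w))))))
2. (q (q (r (w)) (r (q (r (q (w) (w))) (w)))) (r (q (q (w) (r (w))) (r (q (w) (w))))))  →  (q (q (r (w)) (r (r (q (w) (w))))) (r (q (q (w) (r (w))) (r (q (w) (w))))))
3. (q (q (r (w)) (r (r (q (w) (w))))) (r (q (q (w) (r (w))) (r (q (w) (w))))))  →  (q (q (r (w)) (r (r (w)))) (r (q (q (w) (r (w))) (r (q (w) (w))))))
4. (q (q (r (w)) (r (r (w)))) (r (q (q (w) (r (w))) (r (q (w) (w))))))  →  (q (q (r (w)) (r (r (w)))) (r (q (r (w)) (r (q (w) (w))))))
5. (q (q (r (w)) (r (r (w)))) (r (q (r (w)) (r (q (w) (w))))))  →  (q (q (r (w)) (r (r (w)))) (r (q (r (w)) (r (w)))))


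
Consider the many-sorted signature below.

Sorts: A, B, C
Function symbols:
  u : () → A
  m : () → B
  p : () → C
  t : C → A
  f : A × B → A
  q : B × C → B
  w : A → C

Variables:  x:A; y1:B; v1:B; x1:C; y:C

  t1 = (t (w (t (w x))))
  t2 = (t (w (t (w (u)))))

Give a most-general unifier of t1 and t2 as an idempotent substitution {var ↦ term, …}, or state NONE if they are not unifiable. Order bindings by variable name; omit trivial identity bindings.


{x ↦ (u)}


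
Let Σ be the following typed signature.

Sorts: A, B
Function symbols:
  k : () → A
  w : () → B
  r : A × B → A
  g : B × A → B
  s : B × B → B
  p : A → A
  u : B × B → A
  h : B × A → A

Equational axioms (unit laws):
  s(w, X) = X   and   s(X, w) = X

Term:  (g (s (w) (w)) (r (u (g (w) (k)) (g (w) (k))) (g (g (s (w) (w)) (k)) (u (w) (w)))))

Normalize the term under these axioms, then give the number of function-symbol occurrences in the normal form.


size = 17

1. (g (s (w) (w)) (r (u (g (w) (k)) (g (w) (k))) (g (g (s (w) (w)) (k)) (u (w) (w)))))  →  (g (w) (r (u (g (w) (k)) (g (w) (k))) (g (g (s (w) (w)) (k)) (u (w) (w)))))
2. (g (w) (r (u (g (w) (k)) (g (w) (k))) (g (g (s (w) (w)) (k)) (u (w) (w)))))  →  (g (w) (r (u (g (w) (k)) (g (w) (k))) (g (g (w) (k)) (u (w) (w)))))
normal form: (g (w) (r (u (g (w) (k)) (g (w) (k))) (g (g (w) (k)) (u (w) (w)))))


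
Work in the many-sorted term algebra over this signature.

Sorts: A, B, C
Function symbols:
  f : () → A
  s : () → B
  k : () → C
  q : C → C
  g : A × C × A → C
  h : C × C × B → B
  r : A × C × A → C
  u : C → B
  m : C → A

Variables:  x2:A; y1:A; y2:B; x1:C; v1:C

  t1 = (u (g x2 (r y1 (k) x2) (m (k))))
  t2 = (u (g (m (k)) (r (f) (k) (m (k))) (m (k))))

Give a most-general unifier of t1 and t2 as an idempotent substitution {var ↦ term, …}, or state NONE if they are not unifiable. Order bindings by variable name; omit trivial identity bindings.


{x2 ↦ (m (k)), y1 ↦ (f)}
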